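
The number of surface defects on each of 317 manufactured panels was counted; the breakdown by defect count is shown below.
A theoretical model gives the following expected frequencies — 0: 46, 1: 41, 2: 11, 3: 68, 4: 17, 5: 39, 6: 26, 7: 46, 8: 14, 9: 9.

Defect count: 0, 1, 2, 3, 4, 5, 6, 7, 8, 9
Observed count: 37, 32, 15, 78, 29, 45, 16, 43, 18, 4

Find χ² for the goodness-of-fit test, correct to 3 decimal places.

0: (37 − 46)²/46 = 81/46 = 1.7609
1: (32 − 41)²/41 = 81/41 = 1.9756
2: (15 − 11)²/11 = 16/11 = 1.4545
3: (78 − 68)²/68 = 100/68 = 1.4706
4: (29 − 17)²/17 = 144/17 = 8.4706
5: (45 − 39)²/39 = 36/39 = 0.9231
6: (16 − 26)²/26 = 100/26 = 3.8462
7: (43 − 46)²/46 = 9/46 = 0.1957
8: (18 − 14)²/14 = 16/14 = 1.1429
9: (4 − 9)²/9 = 25/9 = 2.7778
Sum = 24.018

24.018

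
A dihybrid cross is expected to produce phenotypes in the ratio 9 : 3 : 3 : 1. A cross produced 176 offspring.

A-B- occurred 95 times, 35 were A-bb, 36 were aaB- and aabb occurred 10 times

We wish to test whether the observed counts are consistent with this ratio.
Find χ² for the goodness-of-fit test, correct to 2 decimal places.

0.65

Ratio total = 16. Expected counts: 176×9/16 = 99, 176×3/16 = 33, 176×3/16 = 33, 176×1/16 = 11.
χ² = (95−99)²/99 + (35−33)²/33 + (36−33)²/33 + (10−11)²/11
   = 0.162 + 0.121 + 0.273 + 0.091
Sum = 0.65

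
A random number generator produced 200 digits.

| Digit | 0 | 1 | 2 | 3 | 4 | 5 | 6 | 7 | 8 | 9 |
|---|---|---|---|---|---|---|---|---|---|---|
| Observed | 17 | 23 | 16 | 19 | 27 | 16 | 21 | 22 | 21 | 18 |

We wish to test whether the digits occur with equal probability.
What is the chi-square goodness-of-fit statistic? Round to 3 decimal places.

5.500

Under H₀ each category has probability 1/10, so each expected count is 200/10 = 20.
cat         O        E   (O−E)²/E
0          17       20     0.4500
1          23       20     0.4500
2          16       20     0.8000
3          19       20     0.0500
4          27       20     2.4500
5          16       20     0.8000
6          21       20     0.0500
7          22       20     0.2000
8          21       20     0.0500
9          18       20     0.2000
Sum = 5.500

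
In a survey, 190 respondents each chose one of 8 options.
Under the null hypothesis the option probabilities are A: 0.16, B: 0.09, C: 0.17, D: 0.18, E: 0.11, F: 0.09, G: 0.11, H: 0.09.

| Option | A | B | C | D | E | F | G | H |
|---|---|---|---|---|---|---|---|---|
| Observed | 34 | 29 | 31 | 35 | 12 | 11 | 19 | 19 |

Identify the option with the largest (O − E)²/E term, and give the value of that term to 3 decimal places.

B, 8.281

Expected counts E_i = n·p_i: 190×0.16 = 30.4, 190×0.09 = 17.1, 190×0.17 = 32.3, 190×0.18 = 34.2, 190×0.11 = 20.9, 190×0.09 = 17.1, 190×0.11 = 20.9, 190×0.09 = 17.1.
χ² = (34−30.4)²/30.4 + (29−17.1)²/17.1 + (31−32.3)²/32.3 + (35−34.2)²/34.2 + (12−20.9)²/20.9 + (11−17.1)²/17.1 + (19−20.9)²/20.9 + (19−17.1)²/17.1
   = 0.4263 + 8.2813 + 0.0523 + 0.0187 + 3.7900 + 2.1760 + 0.1727 + 0.2111
The largest term is for B: 8.281.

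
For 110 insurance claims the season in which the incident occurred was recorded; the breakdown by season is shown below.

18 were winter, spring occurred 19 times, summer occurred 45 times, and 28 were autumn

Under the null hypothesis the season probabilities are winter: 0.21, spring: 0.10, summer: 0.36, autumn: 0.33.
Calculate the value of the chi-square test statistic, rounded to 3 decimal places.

9.578

Expected counts E_i = n·p_i: 110×0.21 = 23.1, 110×0.10 = 11, 110×0.36 = 39.6, 110×0.33 = 36.3.
χ² = (18−23.1)²/23.1 + (19−11)²/11 + (45−39.6)²/39.6 + (28−36.3)²/36.3
   = 1.1260 + 5.8182 + 0.7364 + 1.8978
Sum = 9.578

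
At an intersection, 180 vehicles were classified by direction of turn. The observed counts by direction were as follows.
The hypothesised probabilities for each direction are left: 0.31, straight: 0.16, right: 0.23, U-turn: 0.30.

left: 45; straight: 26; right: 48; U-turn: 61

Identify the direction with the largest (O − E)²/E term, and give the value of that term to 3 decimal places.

left, 2.090

Expected counts E_i = n·p_i: 180×0.31 = 55.8, 180×0.16 = 28.8, 180×0.23 = 41.4, 180×0.30 = 54.
cat           O        E   (O−E)²/E
left         45     55.8     2.0903
straight     26     28.8     0.2722
right        48     41.4     1.0522
U-turn       61       54     0.9074
The largest term is for left: 2.090.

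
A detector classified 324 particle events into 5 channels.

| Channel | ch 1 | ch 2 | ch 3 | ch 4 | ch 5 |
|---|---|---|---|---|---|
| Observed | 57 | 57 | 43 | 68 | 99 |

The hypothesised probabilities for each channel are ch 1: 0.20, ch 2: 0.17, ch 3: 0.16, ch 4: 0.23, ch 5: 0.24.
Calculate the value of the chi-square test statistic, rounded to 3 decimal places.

8.885

Expected counts E_i = n·p_i: 324×0.20 = 64.8, 324×0.17 = 55.08, 324×0.16 = 51.84, 324×0.23 = 74.52, 324×0.24 = 77.76.
cat         O        E   (O−E)²/E
ch 1       57     64.8     0.9389
ch 2       57    55.08     0.0669
ch 3       43    51.84     1.5074
ch 4       68    74.52     0.5705
ch 5       99    77.76     5.8017
Sum = 8.885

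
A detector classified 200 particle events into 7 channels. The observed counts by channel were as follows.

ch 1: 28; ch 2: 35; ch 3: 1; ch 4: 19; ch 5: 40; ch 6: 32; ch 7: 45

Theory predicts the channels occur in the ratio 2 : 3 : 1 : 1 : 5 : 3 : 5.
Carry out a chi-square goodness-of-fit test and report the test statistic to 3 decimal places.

22.867

Ratio total = 20. Expected counts: 200×2/20 = 20, 200×3/20 = 30, 200×1/20 = 10, 200×1/20 = 10, 200×5/20 = 50, 200×3/20 = 30, 200×5/20 = 50.
ch 1: (28 − 20)²/20 = 64/20 = 3.2000
ch 2: (35 − 30)²/30 = 25/30 = 0.8333
ch 3: (1 − 10)²/10 = 81/10 = 8.1000
ch 4: (19 − 10)²/10 = 81/10 = 8.1000
ch 5: (40 − 50)²/50 = 100/50 = 2.0000
ch 6: (32 − 30)²/30 = 4/30 = 0.1333
ch 7: (45 − 50)²/50 = 25/50 = 0.5000
Sum = 22.867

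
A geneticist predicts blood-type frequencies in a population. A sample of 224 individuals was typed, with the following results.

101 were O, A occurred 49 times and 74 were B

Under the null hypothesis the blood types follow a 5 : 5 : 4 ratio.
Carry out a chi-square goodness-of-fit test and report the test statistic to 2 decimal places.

Ratio total = 14. Expected counts: 224×5/14 = 80, 224×5/14 = 80, 224×4/14 = 64.
cat         O        E   (O−E)²/E
O         101       80      5.513
A          49       80     12.013
B          74       64      1.563
Sum = 19.09

19.09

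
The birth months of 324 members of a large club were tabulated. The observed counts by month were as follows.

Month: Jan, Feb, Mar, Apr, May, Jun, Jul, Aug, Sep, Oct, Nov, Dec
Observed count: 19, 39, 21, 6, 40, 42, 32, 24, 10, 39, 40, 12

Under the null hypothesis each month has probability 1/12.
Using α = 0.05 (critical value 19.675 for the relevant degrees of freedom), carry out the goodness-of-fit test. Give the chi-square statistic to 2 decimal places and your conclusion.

Expected count for each of the 12 categories: 324/12 = 27.
χ² = (19−27)²/27 + (39−27)²/27 + (21−27)²/27 + (6−27)²/27 + (40−27)²/27 + (42−27)²/27 + (32−27)²/27 + (24−27)²/27 + (10−27)²/27 + (39−27)²/27 + (40−27)²/27 + (12−27)²/27
   = 2.370 + 5.333 + 1.333 + 16.333 + 6.259 + 8.333 + 0.926 + 0.333 + 10.704 + 5.333 + 6.259 + 8.333
Sum = 71.85
df = 11. Since 71.85 > 19.675, we reject H₀.

71.85; reject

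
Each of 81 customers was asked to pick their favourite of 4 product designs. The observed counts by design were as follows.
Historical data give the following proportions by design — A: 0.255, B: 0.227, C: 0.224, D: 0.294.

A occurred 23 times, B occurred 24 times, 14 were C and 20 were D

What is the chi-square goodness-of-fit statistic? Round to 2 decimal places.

Expected counts E_i = n·p_i: 81×0.255 = 20.655, 81×0.227 = 18.387, 81×0.224 = 18.144, 81×0.294 = 23.814.
A: (23 − 20.655)²/20.655 = 5.499025/20.655 = 0.266
B: (24 − 18.387)²/18.387 = 31.505769/18.387 = 1.713
C: (14 − 18.144)²/18.144 = 17.172736/18.144 = 0.946
D: (20 − 23.814)²/23.814 = 14.546596/23.814 = 0.611
Sum = 3.54

3.54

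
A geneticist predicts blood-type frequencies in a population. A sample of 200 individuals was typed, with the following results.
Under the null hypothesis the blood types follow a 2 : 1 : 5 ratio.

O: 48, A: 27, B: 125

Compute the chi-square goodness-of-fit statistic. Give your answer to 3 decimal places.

Ratio total = 8. Expected counts: 200×2/8 = 50, 200×1/8 = 25, 200×5/8 = 125.
cat         O        E   (O−E)²/E
O          48       50     0.0800
A          27       25     0.1600
B         125      125     0.0000
Sum = 0.240

0.240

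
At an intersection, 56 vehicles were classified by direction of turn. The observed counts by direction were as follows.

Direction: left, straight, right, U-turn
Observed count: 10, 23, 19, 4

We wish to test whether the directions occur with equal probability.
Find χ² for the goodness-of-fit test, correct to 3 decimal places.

15.857

Expected count for each of the 4 categories: 56/4 = 14.
cat           O        E   (O−E)²/E
left         10       14     1.1429
straight     23       14     5.7857
right        19       14     1.7857
U-turn        4       14     7.1429
Sum = 15.857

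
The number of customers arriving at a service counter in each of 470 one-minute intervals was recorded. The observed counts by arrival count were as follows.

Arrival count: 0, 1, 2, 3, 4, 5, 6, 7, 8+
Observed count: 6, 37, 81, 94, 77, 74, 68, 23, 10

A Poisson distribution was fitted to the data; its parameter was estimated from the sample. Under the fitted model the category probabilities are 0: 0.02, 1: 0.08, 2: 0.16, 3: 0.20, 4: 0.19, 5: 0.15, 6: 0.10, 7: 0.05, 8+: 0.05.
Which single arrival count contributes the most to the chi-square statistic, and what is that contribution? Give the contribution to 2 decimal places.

6, 9.38

Expected counts E_i = n·p_i: 470×0.02 = 9.4, 470×0.08 = 37.6, 470×0.16 = 75.2, 470×0.20 = 94, 470×0.19 = 89.3, 470×0.15 = 70.5, 470×0.10 = 47, 470×0.05 = 23.5, 470×0.05 = 23.5.
χ² = (6−9.4)²/9.4 + (37−37.6)²/37.6 + (81−75.2)²/75.2 + (94−94)²/94 + (77−89.3)²/89.3 + (74−70.5)²/70.5 + (68−47)²/47 + (23−23.5)²/23.5 + (10−23.5)²/23.5
   = 1.230 + 0.010 + 0.447 + 0.000 + 1.694 + 0.174 + 9.383 + 0.011 + 7.755
The largest term is for 6: 9.38.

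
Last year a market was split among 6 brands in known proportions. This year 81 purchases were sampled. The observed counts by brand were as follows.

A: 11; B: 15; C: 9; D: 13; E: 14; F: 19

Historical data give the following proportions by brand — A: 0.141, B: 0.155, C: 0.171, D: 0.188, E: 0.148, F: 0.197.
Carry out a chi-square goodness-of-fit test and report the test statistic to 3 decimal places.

Expected counts E_i = n·p_i: 81×0.141 = 11.421, 81×0.155 = 12.555, 81×0.171 = 13.851, 81×0.188 = 15.228, 81×0.148 = 11.988, 81×0.197 = 15.957.
χ² = (11−11.421)²/11.421 + (15−12.555)²/12.555 + (9−13.851)²/13.851 + (13−15.228)²/15.228 + (14−11.988)²/11.988 + (19−15.957)²/15.957
   = 0.0155 + 0.4761 + 1.6990 + 0.3260 + 0.3377 + 0.5803
Sum = 3.435

3.435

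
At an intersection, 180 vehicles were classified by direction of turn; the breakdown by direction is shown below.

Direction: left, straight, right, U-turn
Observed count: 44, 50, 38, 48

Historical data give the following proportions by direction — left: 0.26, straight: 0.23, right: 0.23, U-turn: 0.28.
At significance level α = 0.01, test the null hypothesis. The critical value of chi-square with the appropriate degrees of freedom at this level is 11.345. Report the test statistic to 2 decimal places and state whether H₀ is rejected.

Expected counts E_i = n·p_i: 180×0.26 = 46.8, 180×0.23 = 41.4, 180×0.23 = 41.4, 180×0.28 = 50.4.
left: (44 − 46.8)²/46.8 = 7.84/46.8 = 0.168
straight: (50 − 41.4)²/41.4 = 73.96/41.4 = 1.786
right: (38 − 41.4)²/41.4 = 11.56/41.4 = 0.279
U-turn: (48 − 50.4)²/50.4 = 5.76/50.4 = 0.114
Sum = 2.35
df = 3. Since 2.35 < 11.345, we do not reject H₀.

2.35; do not reject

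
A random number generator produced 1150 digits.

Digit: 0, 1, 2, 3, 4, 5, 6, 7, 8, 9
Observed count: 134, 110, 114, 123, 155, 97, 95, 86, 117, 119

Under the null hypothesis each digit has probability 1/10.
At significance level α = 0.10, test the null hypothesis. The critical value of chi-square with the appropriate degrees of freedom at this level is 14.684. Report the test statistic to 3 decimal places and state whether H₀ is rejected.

31.617; reject

Under H₀ each category has probability 1/10, so each expected count is 1150/10 = 115.
χ² = (134−115)²/115 + (110−115)²/115 + (114−115)²/115 + (123−115)²/115 + (155−115)²/115 + (97−115)²/115 + (95−115)²/115 + (86−115)²/115 + (117−115)²/115 + (119−115)²/115
   = 3.1391 + 0.2174 + 0.0087 + 0.5565 + 13.9130 + 2.8174 + 3.4783 + 7.3130 + 0.0348 + 0.1391
Sum = 31.617
df = 9. Since 31.617 > 14.684, we reject H₀.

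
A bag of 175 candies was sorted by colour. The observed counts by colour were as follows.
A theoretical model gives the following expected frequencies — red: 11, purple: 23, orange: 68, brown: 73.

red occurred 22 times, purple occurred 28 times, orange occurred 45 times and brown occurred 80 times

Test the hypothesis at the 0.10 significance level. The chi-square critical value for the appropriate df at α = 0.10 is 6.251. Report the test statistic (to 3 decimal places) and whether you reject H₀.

red: (22 − 11)²/11 = 121/11 = 11.0000
purple: (28 − 23)²/23 = 25/23 = 1.0870
orange: (45 − 68)²/68 = 529/68 = 7.7794
brown: (80 − 73)²/73 = 49/73 = 0.6712
Sum = 20.538
df = 3. Since 20.538 > 6.251, we reject H₀.

20.538; reject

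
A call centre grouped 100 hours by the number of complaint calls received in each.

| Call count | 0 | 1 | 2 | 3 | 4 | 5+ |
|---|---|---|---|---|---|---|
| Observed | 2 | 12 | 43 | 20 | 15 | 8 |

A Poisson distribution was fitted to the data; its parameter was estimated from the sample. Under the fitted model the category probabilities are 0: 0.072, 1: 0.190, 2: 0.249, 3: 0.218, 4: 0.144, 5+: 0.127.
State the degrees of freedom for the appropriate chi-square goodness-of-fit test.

4

There are k = 6 categories and 1 parameter estimated from the data, so df = 6 − 1 − 1 = 4.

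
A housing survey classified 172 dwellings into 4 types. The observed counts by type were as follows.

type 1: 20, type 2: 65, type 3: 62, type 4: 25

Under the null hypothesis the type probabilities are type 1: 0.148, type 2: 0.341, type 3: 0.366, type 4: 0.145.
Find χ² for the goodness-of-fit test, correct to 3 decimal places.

1.871

Expected counts E_i = n·p_i: 172×0.148 = 25.456, 172×0.341 = 58.652, 172×0.366 = 62.952, 172×0.145 = 24.94.
χ² = (20−25.456)²/25.456 + (65−58.652)²/58.652 + (62−62.952)²/62.952 + (25−24.94)²/24.94
   = 1.1694 + 0.6871 + 0.0144 + 0.0001
Sum = 1.871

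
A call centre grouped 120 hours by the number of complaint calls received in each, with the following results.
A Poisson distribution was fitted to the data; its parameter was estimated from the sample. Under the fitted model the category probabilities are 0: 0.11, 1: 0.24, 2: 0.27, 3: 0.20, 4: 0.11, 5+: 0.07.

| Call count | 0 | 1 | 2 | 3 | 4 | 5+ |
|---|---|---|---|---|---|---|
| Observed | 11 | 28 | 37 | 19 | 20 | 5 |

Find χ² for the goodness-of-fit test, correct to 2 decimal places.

Expected counts E_i = n·p_i: 120×0.11 = 13.2, 120×0.24 = 28.8, 120×0.27 = 32.4, 120×0.20 = 24, 120×0.11 = 13.2, 120×0.07 = 8.4.
cat         O        E   (O−E)²/E
0          11     13.2      0.367
1          28     28.8      0.022
2          37     32.4      0.653
3          19       24      1.042
4          20     13.2      3.503
5+          5      8.4      1.376
Sum = 6.96

6.96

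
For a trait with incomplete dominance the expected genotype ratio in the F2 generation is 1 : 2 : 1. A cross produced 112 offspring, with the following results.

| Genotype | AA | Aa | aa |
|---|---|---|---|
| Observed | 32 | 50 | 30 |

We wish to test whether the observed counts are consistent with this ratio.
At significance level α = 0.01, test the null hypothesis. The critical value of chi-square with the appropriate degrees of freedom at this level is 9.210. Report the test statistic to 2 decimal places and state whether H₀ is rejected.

1.36; do not reject

Ratio total = 4. Expected counts: 112×1/4 = 28, 112×2/4 = 56, 112×1/4 = 28.
AA: (32 − 28)²/28 = 16/28 = 0.571
Aa: (50 − 56)²/56 = 36/56 = 0.643
aa: (30 − 28)²/28 = 4/28 = 0.143
Sum = 1.36
df = 2. Since 1.36 < 9.210, we do not reject H₀.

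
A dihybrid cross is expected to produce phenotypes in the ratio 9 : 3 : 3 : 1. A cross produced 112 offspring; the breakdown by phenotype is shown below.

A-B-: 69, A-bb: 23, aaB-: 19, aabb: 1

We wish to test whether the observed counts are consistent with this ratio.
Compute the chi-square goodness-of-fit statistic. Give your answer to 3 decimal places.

6.095

Ratio total = 16. Expected counts: 112×9/16 = 63, 112×3/16 = 21, 112×3/16 = 21, 112×1/16 = 7.
cat         O        E   (O−E)²/E
A-B-       69       63     0.5714
A-bb       23       21     0.1905
aaB-       19       21     0.1905
aabb        1        7     5.1429
Sum = 6.095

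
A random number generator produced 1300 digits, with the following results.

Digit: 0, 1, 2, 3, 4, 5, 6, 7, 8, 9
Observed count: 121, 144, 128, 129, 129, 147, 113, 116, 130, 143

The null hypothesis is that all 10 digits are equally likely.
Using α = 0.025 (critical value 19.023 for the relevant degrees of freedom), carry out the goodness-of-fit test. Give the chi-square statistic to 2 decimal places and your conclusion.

9.43; do not reject

Expected count for each of the 10 categories: 1300/10 = 130.
0: (121 − 130)²/130 = 81/130 = 0.623
1: (144 − 130)²/130 = 196/130 = 1.508
2: (128 − 130)²/130 = 4/130 = 0.031
3: (129 − 130)²/130 = 1/130 = 0.008
4: (129 − 130)²/130 = 1/130 = 0.008
5: (147 − 130)²/130 = 289/130 = 2.223
6: (113 − 130)²/130 = 289/130 = 2.223
7: (116 − 130)²/130 = 196/130 = 1.508
8: (130 − 130)²/130 = 0/130 = 0.000
9: (143 − 130)²/130 = 169/130 = 1.300
Sum = 9.43
df = 9. Since 9.43 < 19.023, we do not reject H₀.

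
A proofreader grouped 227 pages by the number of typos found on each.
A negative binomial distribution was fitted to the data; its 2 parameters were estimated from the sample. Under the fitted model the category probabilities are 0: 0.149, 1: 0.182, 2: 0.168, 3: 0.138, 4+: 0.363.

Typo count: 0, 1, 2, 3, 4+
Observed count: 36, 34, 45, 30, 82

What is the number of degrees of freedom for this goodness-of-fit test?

2

There are k = 5 categories and 2 parameters estimated from the data, so df = 5 − 1 − 2 = 2.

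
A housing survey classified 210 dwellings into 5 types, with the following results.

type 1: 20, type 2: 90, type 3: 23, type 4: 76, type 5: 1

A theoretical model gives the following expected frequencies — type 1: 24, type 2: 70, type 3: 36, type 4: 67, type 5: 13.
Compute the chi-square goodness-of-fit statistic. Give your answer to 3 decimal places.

χ² = (20−24)²/24 + (90−70)²/70 + (23−36)²/36 + (76−67)²/67 + (1−13)²/13
   = 0.6667 + 5.7143 + 4.6944 + 1.2090 + 11.0769
Sum = 23.361

23.361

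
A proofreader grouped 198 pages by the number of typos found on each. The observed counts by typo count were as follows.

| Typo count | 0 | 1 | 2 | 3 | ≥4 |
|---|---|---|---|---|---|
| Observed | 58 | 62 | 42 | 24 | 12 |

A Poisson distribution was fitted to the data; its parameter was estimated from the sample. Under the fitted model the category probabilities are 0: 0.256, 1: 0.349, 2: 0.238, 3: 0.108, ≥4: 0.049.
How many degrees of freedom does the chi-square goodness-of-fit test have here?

3

There are k = 5 categories and 1 parameter estimated from the data, so df = 5 − 1 − 1 = 3.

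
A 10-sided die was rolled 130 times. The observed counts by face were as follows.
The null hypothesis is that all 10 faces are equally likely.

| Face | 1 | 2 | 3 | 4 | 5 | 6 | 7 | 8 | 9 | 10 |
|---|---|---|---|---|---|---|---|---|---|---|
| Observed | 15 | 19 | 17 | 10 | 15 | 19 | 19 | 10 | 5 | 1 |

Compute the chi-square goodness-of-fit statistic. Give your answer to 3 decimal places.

Under H₀ each category has probability 1/10, so each expected count is 130/10 = 13.
χ² = (15−13)²/13 + (19−13)²/13 + (17−13)²/13 + (10−13)²/13 + (15−13)²/13 + (19−13)²/13 + (19−13)²/13 + (10−13)²/13 + (5−13)²/13 + (1−13)²/13
   = 0.3077 + 2.7692 + 1.2308 + 0.6923 + 0.3077 + 2.7692 + 2.7692 + 0.6923 + 4.9231 + 11.0769
Sum = 27.538

27.538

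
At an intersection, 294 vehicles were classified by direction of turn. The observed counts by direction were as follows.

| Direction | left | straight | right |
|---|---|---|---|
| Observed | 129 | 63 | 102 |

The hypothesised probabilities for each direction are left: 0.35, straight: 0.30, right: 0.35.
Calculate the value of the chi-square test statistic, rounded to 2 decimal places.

13.83

Expected counts E_i = n·p_i: 294×0.35 = 102.9, 294×0.30 = 88.2, 294×0.35 = 102.9.
χ² = (129−102.9)²/102.9 + (63−88.2)²/88.2 + (102−102.9)²/102.9
   = 6.620 + 7.200 + 0.008
Sum = 13.83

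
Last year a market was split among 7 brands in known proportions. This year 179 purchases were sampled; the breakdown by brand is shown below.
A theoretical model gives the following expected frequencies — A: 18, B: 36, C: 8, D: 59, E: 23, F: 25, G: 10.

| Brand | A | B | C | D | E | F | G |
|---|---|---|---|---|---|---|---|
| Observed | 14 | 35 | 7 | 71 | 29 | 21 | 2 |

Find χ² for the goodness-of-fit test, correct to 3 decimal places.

cat         O        E   (O−E)²/E
A          14       18     0.8889
B          35       36     0.0278
C           7        8     0.1250
D          71       59     2.4407
E          29       23     1.5652
F          21       25     0.6400
G           2       10     6.4000
Sum = 12.088

12.088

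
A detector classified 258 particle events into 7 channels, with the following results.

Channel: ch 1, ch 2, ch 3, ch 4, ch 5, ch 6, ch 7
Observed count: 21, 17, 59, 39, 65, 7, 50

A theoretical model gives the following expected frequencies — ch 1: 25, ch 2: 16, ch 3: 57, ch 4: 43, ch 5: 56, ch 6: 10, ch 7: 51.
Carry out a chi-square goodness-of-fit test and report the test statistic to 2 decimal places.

3.51

ch 1: (21 − 25)²/25 = 16/25 = 0.640
ch 2: (17 − 16)²/16 = 1/16 = 0.063
ch 3: (59 − 57)²/57 = 4/57 = 0.070
ch 4: (39 − 43)²/43 = 16/43 = 0.372
ch 5: (65 − 56)²/56 = 81/56 = 1.446
ch 6: (7 − 10)²/10 = 9/10 = 0.900
ch 7: (50 − 51)²/51 = 1/51 = 0.020
Sum = 3.51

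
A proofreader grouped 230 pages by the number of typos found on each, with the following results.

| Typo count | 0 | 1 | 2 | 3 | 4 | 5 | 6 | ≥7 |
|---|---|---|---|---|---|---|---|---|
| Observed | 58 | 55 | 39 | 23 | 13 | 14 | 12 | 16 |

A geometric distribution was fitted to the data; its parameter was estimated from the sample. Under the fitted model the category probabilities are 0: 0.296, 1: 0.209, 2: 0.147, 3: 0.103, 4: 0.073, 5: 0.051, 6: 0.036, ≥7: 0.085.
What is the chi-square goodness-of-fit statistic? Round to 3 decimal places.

6.919

Expected counts E_i = n·p_i: 230×0.296 = 68.08, 230×0.209 = 48.07, 230×0.147 = 33.81, 230×0.103 = 23.69, 230×0.073 = 16.79, 230×0.051 = 11.73, 230×0.036 = 8.28, 230×0.085 = 19.55.
χ² = (58−68.08)²/68.08 + (55−48.07)²/48.07 + (39−33.81)²/33.81 + (23−23.69)²/23.69 + (13−16.79)²/16.79 + (14−11.73)²/11.73 + (12−8.28)²/8.28 + (16−19.55)²/19.55
   = 1.4925 + 0.9991 + 0.7967 + 0.0201 + 0.8555 + 0.4393 + 1.6713 + 0.6446
Sum = 6.919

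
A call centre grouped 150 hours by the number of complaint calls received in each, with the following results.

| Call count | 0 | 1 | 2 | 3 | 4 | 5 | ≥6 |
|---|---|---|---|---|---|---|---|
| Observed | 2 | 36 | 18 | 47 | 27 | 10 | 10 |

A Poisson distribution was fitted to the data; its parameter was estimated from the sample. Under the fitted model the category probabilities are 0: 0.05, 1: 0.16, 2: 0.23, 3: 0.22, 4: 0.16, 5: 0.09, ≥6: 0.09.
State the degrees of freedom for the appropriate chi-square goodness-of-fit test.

There are k = 7 categories and 1 parameter estimated from the data, so df = 7 − 1 − 1 = 5.

5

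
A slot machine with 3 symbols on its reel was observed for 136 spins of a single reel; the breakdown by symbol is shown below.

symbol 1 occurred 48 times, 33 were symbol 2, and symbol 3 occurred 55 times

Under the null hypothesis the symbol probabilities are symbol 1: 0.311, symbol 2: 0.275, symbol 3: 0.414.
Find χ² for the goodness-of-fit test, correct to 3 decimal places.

1.317

Expected counts E_i = n·p_i: 136×0.311 = 42.296, 136×0.275 = 37.4, 136×0.414 = 56.304.
symbol 1: (48 − 42.296)²/42.296 = 32.535616/42.296 = 0.7692
symbol 2: (33 − 37.4)²/37.4 = 19.36/37.4 = 0.5176
symbol 3: (55 − 56.304)²/56.304 = 1.700416/56.304 = 0.0302
Sum = 1.317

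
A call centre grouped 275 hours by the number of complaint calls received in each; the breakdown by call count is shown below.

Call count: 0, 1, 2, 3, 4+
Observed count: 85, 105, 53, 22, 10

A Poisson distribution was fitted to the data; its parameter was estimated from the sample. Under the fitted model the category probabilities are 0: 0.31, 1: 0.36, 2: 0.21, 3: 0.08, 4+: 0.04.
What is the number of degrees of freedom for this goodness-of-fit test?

There are k = 5 categories and 1 parameter estimated from the data, so df = 5 − 1 − 1 = 3.

3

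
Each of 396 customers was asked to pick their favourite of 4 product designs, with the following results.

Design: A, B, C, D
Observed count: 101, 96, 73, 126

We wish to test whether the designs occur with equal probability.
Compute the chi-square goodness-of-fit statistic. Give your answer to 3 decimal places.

Expected count for each of the 4 categories: 396/4 = 99.
cat         O        E   (O−E)²/E
A         101       99     0.0404
B          96       99     0.0909
C          73       99     6.8283
D         126       99     7.3636
Sum = 14.323

14.323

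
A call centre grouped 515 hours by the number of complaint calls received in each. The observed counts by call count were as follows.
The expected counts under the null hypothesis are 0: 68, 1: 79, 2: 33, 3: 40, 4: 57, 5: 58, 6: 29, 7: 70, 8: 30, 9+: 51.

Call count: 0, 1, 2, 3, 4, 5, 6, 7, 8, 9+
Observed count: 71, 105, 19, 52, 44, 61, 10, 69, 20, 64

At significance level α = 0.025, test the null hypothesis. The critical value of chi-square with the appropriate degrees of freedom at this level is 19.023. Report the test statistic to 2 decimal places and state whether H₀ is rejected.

40.46; reject

cat         O        E   (O−E)²/E
0          71       68      0.132
1         105       79      8.557
2          19       33      5.939
3          52       40      3.600
4          44       57      2.965
5          61       58      0.155
6          10       29     12.448
7          69       70      0.014
8          20       30      3.333
9+         64       51      3.314
Sum = 40.46
df = 9. Since 40.46 > 19.023, we reject H₀.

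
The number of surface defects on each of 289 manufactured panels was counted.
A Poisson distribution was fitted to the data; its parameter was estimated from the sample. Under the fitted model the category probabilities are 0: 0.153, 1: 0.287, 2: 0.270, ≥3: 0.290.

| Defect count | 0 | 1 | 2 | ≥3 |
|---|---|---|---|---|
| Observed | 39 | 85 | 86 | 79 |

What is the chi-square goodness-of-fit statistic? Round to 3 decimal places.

1.757

Expected counts E_i = n·p_i: 289×0.153 = 44.217, 289×0.287 = 82.943, 289×0.270 = 78.03, 289×0.290 = 83.81.
0: (39 − 44.217)²/44.217 = 27.217089/44.217 = 0.6155
1: (85 − 82.943)²/82.943 = 4.231249/82.943 = 0.0510
2: (86 − 78.03)²/78.03 = 63.5209/78.03 = 0.8141
≥3: (79 − 83.81)²/83.81 = 23.1361/83.81 = 0.2761
Sum = 1.757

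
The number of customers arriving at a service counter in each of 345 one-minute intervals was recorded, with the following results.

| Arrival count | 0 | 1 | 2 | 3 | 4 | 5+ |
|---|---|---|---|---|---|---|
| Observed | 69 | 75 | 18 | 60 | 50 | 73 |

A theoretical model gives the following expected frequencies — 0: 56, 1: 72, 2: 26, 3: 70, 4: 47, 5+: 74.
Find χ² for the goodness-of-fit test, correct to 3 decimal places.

cat         O        E   (O−E)²/E
0          69       56     3.0179
1          75       72     0.1250
2          18       26     2.4615
3          60       70     1.4286
4          50       47     0.1915
5+         73       74     0.0135
Sum = 7.238

7.238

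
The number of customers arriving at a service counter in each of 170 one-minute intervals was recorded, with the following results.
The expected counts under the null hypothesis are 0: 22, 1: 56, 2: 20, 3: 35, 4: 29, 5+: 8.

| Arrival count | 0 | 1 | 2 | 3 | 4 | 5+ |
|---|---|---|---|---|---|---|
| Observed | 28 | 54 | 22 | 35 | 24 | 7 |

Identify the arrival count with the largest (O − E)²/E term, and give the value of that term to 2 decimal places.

χ² = (28−22)²/22 + (54−56)²/56 + (22−20)²/20 + (35−35)²/35 + (24−29)²/29 + (7−8)²/8
   = 1.636 + 0.071 + 0.200 + 0.000 + 0.862 + 0.125
The largest term is for 0: 1.64.

0, 1.64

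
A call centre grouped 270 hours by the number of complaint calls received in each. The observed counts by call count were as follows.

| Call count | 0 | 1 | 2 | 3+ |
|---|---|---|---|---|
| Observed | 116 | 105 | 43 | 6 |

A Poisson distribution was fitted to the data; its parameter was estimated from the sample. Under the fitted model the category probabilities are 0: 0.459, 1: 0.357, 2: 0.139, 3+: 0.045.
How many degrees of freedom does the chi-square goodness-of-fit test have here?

2

There are k = 4 categories and 1 parameter estimated from the data, so df = 4 − 1 − 1 = 2.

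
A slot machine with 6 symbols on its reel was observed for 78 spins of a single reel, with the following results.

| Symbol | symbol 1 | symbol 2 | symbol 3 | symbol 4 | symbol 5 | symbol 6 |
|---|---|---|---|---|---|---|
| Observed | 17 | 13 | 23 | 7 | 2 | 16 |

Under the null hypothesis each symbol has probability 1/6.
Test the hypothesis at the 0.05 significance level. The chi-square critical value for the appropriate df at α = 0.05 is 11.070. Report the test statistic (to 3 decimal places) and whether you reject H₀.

21.692; reject

Under H₀ each category has probability 1/6, so each expected count is 78/6 = 13.
cat           O        E   (O−E)²/E
symbol 1     17       13     1.2308
symbol 2     13       13     0.0000
symbol 3     23       13     7.6923
symbol 4      7       13     2.7692
symbol 5      2       13     9.3077
symbol 6     16       13     0.6923
Sum = 21.692
df = 5. Since 21.692 > 11.070, we reject H₀.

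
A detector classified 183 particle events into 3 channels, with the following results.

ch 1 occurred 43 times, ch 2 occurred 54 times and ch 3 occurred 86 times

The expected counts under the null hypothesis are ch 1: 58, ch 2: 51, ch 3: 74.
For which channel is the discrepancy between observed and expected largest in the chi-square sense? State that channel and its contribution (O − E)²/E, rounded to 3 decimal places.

χ² = (43−58)²/58 + (54−51)²/51 + (86−74)²/74
   = 3.8793 + 0.1765 + 1.9459
The largest term is for ch 1: 3.879.

ch 1, 3.879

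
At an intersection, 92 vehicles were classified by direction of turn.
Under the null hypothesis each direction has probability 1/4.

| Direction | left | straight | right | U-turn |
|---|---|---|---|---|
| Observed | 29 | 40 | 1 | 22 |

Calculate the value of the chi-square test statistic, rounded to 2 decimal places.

35.22

Under H₀ each category has probability 1/4, so each expected count is 92/4 = 23.
χ² = (29−23)²/23 + (40−23)²/23 + (1−23)²/23 + (22−23)²/23
   = 1.565 + 12.565 + 21.043 + 0.043
Sum = 35.22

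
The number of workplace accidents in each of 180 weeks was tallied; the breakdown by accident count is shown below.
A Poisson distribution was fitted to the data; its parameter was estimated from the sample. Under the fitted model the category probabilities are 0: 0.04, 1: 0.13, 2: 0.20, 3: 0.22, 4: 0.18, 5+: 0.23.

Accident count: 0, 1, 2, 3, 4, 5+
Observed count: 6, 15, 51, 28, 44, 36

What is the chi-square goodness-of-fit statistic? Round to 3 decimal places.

Expected counts E_i = n·p_i: 180×0.04 = 7.2, 180×0.13 = 23.4, 180×0.20 = 36, 180×0.22 = 39.6, 180×0.18 = 32.4, 180×0.23 = 41.4.
0: (6 − 7.2)²/7.2 = 1.44/7.2 = 0.2000
1: (15 − 23.4)²/23.4 = 70.56/23.4 = 3.0154
2: (51 − 36)²/36 = 225/36 = 6.2500
3: (28 − 39.6)²/39.6 = 134.56/39.6 = 3.3980
4: (44 − 32.4)²/32.4 = 134.56/32.4 = 4.1531
5+: (36 − 41.4)²/41.4 = 29.16/41.4 = 0.7043
Sum = 17.721

17.721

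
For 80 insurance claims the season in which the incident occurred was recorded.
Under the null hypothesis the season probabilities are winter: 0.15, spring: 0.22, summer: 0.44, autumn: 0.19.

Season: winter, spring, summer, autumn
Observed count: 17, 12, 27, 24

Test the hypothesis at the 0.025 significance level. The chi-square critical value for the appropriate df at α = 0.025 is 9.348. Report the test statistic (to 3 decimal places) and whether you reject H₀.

Expected counts E_i = n·p_i: 80×0.15 = 12, 80×0.22 = 17.6, 80×0.44 = 35.2, 80×0.19 = 15.2.
winter: (17 − 12)²/12 = 25/12 = 2.0833
spring: (12 − 17.6)²/17.6 = 31.36/17.6 = 1.7818
summer: (27 − 35.2)²/35.2 = 67.24/35.2 = 1.9102
autumn: (24 − 15.2)²/15.2 = 77.44/15.2 = 5.0947
Sum = 10.870
df = 3. Since 10.870 > 9.348, we reject H₀.

10.870; reject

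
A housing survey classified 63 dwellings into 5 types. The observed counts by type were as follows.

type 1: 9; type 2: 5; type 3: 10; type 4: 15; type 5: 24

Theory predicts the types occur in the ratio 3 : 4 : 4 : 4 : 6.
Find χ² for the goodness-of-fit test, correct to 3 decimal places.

7.167

Ratio total = 21. Expected counts: 63×3/21 = 9, 63×4/21 = 12, 63×4/21 = 12, 63×4/21 = 12, 63×6/21 = 18.
type 1: (9 − 9)²/9 = 0/9 = 0.0000
type 2: (5 − 12)²/12 = 49/12 = 4.0833
type 3: (10 − 12)²/12 = 4/12 = 0.3333
type 4: (15 − 12)²/12 = 9/12 = 0.7500
type 5: (24 − 18)²/18 = 36/18 = 2.0000
Sum = 7.167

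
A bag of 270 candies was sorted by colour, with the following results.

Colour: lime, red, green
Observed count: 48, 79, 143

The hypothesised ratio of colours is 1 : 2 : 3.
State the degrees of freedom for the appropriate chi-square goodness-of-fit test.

2

There are k = 3 categories and no parameters were estimated from the data, so df = 3 − 1 = 2.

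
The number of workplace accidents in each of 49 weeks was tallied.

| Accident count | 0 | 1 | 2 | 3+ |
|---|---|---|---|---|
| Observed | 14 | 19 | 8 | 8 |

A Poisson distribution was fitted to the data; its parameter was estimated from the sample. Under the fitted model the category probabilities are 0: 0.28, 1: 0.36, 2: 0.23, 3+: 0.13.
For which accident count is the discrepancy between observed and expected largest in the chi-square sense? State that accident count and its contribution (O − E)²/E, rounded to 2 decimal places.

Expected counts E_i = n·p_i: 49×0.28 = 13.72, 49×0.36 = 17.64, 49×0.23 = 11.27, 49×0.13 = 6.37.
0: (14 − 13.72)²/13.72 = 0.0784/13.72 = 0.006
1: (19 − 17.64)²/17.64 = 1.8496/17.64 = 0.105
2: (8 − 11.27)²/11.27 = 10.6929/11.27 = 0.949
3+: (8 − 6.37)²/6.37 = 2.6569/6.37 = 0.417
The largest term is for 2: 0.95.

2, 0.95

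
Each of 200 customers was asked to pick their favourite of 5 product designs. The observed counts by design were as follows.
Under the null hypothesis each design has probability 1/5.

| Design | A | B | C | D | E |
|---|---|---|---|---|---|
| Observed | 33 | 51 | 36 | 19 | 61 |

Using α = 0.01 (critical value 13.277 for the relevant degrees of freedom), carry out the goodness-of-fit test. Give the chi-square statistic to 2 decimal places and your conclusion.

26.70; reject

Expected count for each of the 5 categories: 200/5 = 40.
A: (33 − 40)²/40 = 49/40 = 1.225
B: (51 − 40)²/40 = 121/40 = 3.025
C: (36 − 40)²/40 = 16/40 = 0.400
D: (19 − 40)²/40 = 441/40 = 11.025
E: (61 − 40)²/40 = 441/40 = 11.025
Sum = 26.70
df = 4. Since 26.70 > 13.277, we reject H₀.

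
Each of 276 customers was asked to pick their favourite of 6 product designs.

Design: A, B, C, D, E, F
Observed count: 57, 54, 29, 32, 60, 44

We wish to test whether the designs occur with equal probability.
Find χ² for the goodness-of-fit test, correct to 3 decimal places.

18.913

Expected count for each of the 6 categories: 276/6 = 46.
A: (57 − 46)²/46 = 121/46 = 2.6304
B: (54 − 46)²/46 = 64/46 = 1.3913
C: (29 − 46)²/46 = 289/46 = 6.2826
D: (32 − 46)²/46 = 196/46 = 4.2609
E: (60 − 46)²/46 = 196/46 = 4.2609
F: (44 − 46)²/46 = 4/46 = 0.0870
Sum = 18.913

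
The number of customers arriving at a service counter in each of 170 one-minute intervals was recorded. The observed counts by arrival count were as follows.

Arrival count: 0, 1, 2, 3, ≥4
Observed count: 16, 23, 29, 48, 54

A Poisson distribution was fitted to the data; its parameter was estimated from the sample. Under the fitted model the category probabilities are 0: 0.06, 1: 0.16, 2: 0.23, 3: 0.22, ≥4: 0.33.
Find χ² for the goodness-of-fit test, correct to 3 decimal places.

Expected counts E_i = n·p_i: 170×0.06 = 10.2, 170×0.16 = 27.2, 170×0.23 = 39.1, 170×0.22 = 37.4, 170×0.33 = 56.1.
cat         O        E   (O−E)²/E
0          16     10.2     3.2980
1          23     27.2     0.6485
2          29     39.1     2.6090
3          48     37.4     3.0043
≥4         54     56.1     0.0786
Sum = 9.638

9.638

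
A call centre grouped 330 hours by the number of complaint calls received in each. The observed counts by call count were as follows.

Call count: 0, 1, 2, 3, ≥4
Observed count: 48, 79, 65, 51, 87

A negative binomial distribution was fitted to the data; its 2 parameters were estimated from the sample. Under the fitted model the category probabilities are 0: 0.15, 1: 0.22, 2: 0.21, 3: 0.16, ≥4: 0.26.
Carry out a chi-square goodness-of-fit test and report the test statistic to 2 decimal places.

0.95

Expected counts E_i = n·p_i: 330×0.15 = 49.5, 330×0.22 = 72.6, 330×0.21 = 69.3, 330×0.16 = 52.8, 330×0.26 = 85.8.
0: (48 − 49.5)²/49.5 = 2.25/49.5 = 0.045
1: (79 − 72.6)²/72.6 = 40.96/72.6 = 0.564
2: (65 − 69.3)²/69.3 = 18.49/69.3 = 0.267
3: (51 − 52.8)²/52.8 = 3.24/52.8 = 0.061
≥4: (87 − 85.8)²/85.8 = 1.44/85.8 = 0.017
Sum = 0.95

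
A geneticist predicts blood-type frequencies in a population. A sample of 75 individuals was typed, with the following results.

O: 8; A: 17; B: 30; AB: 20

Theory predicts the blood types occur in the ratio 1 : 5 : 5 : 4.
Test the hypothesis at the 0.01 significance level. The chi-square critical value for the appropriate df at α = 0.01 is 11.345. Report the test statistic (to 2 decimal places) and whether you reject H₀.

5.36; do not reject

Ratio total = 15. Expected counts: 75×1/15 = 5, 75×5/15 = 25, 75×5/15 = 25, 75×4/15 = 20.
O: (8 − 5)²/5 = 9/5 = 1.800
A: (17 − 25)²/25 = 64/25 = 2.560
B: (30 − 25)²/25 = 25/25 = 1.000
AB: (20 − 20)²/20 = 0/20 = 0.000
Sum = 5.36
df = 3. Since 5.36 < 11.345, we do not reject H₀.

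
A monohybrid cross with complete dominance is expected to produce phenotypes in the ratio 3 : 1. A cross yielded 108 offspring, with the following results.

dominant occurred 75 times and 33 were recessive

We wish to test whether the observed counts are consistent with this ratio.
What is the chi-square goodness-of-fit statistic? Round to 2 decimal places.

1.78

Ratio total = 4. Expected counts: 108×3/4 = 81, 108×1/4 = 27.
cat            O        E   (O−E)²/E
dominant      75       81      0.444
recessive     33       27      1.333
Sum = 1.78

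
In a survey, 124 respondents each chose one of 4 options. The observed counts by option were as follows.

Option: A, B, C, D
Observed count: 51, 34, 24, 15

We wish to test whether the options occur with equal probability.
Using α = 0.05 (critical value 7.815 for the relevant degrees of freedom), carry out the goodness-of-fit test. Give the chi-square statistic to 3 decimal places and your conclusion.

Under H₀ each category has probability 1/4, so each expected count is 124/4 = 31.
cat         O        E   (O−E)²/E
A          51       31    12.9032
B          34       31     0.2903
C          24       31     1.5806
D          15       31     8.2581
Sum = 23.032
df = 3. Since 23.032 > 7.815, we reject H₀.

23.032; reject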